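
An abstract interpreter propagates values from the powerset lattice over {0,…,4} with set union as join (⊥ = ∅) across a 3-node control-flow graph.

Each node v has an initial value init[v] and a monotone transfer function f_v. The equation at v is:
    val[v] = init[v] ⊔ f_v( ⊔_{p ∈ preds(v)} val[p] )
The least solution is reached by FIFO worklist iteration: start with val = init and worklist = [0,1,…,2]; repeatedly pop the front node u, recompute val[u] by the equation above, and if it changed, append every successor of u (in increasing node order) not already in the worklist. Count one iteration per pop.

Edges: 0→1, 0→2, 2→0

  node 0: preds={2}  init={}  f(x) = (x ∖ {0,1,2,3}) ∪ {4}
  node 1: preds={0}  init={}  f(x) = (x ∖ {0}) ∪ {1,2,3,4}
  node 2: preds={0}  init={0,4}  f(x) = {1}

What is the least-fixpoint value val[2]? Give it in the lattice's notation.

Iteration log — 4 steps:
  step 1. node 0  ⊔preds={0,4}  new={4}  old={}  +wl: 
  step 2. node 1  ⊔preds={4}  new={1,2,3,4}  old={}  +wl: 
  step 3. node 2  ⊔preds={4}  new={0,1,4}  old={0,4}  +wl: 0
  step 4. node 0  ⊔preds={0,1,4}  new={4}  stable

Least fixpoint reached:
  node 0: {4}
  node 1: {1,2,3,4}
  node 2: {0,1,4}

{0,1,4}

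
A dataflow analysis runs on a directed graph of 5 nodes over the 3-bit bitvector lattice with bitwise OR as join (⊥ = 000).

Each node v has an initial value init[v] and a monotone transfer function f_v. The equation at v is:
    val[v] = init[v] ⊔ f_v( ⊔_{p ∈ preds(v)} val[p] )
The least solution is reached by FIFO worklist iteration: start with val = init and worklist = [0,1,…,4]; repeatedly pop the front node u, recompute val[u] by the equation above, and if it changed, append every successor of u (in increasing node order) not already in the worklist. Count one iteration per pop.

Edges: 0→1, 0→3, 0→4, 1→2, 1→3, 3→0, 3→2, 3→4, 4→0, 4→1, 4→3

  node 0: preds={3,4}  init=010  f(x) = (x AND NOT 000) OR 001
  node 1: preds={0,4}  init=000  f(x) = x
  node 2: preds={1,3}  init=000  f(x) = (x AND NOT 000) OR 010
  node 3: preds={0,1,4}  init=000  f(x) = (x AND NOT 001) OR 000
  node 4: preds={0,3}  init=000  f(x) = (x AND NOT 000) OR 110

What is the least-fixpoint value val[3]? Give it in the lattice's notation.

110

Iteration log — 12 steps:
  step 1. node 0  ⊔preds=000  new=011  old=010  +wl: 
  step 2. node 1  ⊔preds=011  new=011  old=000  +wl: 
  step 3. node 2  ⊔preds=011  new=011  old=000  +wl: 
  step 4. node 3  ⊔preds=011  new=010  old=000  +wl: 0,2
  step 5. node 4  ⊔preds=011  new=111  old=000  +wl: 1,3
  step 6. node 0  ⊔preds=111  new=111  old=011  +wl: 4
  step 7. node 2  ⊔preds=011  new=011  stable
  step 8. node 1  ⊔preds=111  new=111  old=011  +wl: 2
  step 9. node 3  ⊔preds=111  new=110  old=010  +wl: 0
  step 10. node 4  ⊔preds=111  new=111  stable
  step 11. node 2  ⊔preds=111  new=111  old=011  +wl: 
  step 12. node 0  ⊔preds=111  new=111  stable

Least fixpoint reached:
  node 0: 111
  node 1: 111
  node 2: 111
  node 3: 110
  node 4: 111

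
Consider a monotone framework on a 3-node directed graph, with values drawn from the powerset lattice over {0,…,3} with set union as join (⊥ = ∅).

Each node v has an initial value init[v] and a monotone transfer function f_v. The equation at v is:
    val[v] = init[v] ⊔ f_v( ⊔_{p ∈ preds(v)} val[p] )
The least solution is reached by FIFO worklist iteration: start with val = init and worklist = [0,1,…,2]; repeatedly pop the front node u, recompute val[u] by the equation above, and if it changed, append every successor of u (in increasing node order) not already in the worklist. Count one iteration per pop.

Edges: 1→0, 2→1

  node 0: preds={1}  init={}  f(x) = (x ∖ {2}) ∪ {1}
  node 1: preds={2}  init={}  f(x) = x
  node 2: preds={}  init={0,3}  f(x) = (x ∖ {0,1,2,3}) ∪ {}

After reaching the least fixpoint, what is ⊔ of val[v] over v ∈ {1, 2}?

Iteration log — 4 steps:
  step 1. node 0  ⊔preds={}  new={1}  old={}  +wl: 
  step 2. node 1  ⊔preds={0,3}  new={0,3}  old={}  +wl: 0
  step 3. node 2  ⊔preds={}  new={0,3}  stable
  step 4. node 0  ⊔preds={0,3}  new={0,1,3}  old={1}  +wl: 

Least fixpoint reached:
  node 0: {0,1,3}
  node 1: {0,3}
  node 2: {0,3}

{0,3}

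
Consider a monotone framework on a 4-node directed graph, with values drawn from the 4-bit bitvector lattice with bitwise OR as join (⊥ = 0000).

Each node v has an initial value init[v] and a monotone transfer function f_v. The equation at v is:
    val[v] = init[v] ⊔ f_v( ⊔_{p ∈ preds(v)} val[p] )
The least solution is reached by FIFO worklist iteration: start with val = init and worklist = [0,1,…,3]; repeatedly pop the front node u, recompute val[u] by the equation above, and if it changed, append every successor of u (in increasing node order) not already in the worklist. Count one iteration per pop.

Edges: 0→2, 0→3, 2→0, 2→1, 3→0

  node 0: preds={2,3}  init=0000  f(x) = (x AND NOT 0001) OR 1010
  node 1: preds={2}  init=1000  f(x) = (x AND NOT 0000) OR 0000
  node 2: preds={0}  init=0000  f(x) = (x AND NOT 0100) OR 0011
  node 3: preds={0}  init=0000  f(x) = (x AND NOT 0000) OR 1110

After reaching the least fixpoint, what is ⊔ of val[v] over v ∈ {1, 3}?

Iteration log — 8 steps:
  step 1. node 0  ⊔preds=0000  new=1010  old=0000  +wl: 
  step 2. node 1  ⊔preds=0000  new=1000  stable
  step 3. node 2  ⊔preds=1010  new=1011  old=0000  +wl: 0,1
  step 4. node 3  ⊔preds=1010  new=1110  old=0000  +wl: 
  step 5. node 0  ⊔preds=1111  new=1110  old=1010  +wl: 2,3
  step 6. node 1  ⊔preds=1011  new=1011  old=1000  +wl: 
  step 7. node 2  ⊔preds=1110  new=1011  stable
  step 8. node 3  ⊔preds=1110  new=1110  stable

Least fixpoint reached:
  node 0: 1110
  node 1: 1011
  node 2: 1011
  node 3: 1110

1111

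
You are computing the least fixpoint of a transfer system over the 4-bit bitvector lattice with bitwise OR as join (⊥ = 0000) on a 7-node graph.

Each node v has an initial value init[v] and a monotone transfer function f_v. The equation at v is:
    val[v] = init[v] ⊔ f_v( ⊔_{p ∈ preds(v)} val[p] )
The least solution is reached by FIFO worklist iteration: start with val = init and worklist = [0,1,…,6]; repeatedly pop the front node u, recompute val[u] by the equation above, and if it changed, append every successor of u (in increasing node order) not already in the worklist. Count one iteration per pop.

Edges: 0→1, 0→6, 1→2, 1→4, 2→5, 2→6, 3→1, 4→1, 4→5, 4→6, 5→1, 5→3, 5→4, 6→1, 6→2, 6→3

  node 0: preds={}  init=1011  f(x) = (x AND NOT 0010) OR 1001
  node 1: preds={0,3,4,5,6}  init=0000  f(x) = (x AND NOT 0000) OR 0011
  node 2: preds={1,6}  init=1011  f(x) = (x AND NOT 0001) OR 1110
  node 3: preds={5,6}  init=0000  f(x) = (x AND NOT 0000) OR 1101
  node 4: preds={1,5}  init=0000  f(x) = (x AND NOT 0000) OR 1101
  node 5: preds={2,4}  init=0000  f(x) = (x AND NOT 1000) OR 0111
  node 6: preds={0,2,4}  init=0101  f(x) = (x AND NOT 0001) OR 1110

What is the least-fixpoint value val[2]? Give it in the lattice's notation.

Trace (12 dequeues):
  [1] u=0 | in 0000 | out 1011 | ==
  [2] u=1 | in 1111 | out 1111 | prev 0000 | push {}
  [3] u=2 | in 1111 | out 1111 | prev 1011 | push {}
  [4] u=3 | in 0101 | out 1101 | prev 0000 | push {1}
  [5] u=4 | in 1111 | out 1111 | prev 0000 | push {}
  [6] u=5 | in 1111 | out 0111 | prev 0000 | push {3,4}
  [7] u=6 | in 1111 | out 1111 | prev 0101 | push {2}
  [8] u=1 | in 1111 | out 1111 | ==
  [9] u=3 | in 1111 | out 1111 | prev 1101 | push {1}
  [10] u=4 | in 1111 | out 1111 | ==
  [11] u=2 | in 1111 | out 1111 | ==
  [12] u=1 | in 1111 | out 1111 | ==

Converged values:
  [0] 1011
  [1] 1111
  [2] 1111
  [3] 1111
  [4] 1111
  [5] 0111
  [6] 1111

1111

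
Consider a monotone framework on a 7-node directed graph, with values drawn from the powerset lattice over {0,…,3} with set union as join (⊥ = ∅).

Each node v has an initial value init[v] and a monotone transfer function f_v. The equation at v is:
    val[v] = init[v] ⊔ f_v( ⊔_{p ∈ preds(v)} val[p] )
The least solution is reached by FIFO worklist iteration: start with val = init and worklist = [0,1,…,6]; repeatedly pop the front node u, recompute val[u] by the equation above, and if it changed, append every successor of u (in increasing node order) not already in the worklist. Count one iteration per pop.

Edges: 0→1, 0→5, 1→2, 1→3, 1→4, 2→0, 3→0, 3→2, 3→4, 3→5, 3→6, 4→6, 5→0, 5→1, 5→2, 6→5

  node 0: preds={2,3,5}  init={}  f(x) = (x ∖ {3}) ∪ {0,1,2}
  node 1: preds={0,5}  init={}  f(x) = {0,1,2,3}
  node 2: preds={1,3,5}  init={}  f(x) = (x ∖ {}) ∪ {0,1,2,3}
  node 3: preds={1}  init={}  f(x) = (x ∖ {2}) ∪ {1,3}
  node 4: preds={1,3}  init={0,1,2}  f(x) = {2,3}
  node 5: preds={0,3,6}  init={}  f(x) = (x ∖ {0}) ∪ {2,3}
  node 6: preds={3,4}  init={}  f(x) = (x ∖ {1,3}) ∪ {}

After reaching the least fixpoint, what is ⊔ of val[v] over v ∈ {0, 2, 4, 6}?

Trace (11 dequeues):
  [1] u=0 | in {} | out {0,1,2} | prev {} | push {}
  [2] u=1 | in {0,1,2} | out {0,1,2,3} | prev {} | push {}
  [3] u=2 | in {0,1,2,3} | out {0,1,2,3} | prev {} | push {0}
  [4] u=3 | in {0,1,2,3} | out {0,1,3} | prev {} | push {2}
  [5] u=4 | in {0,1,2,3} | out {0,1,2,3} | prev {0,1,2} | push {}
  [6] u=5 | in {0,1,2,3} | out {1,2,3} | prev {} | push {1}
  [7] u=6 | in {0,1,2,3} | out {0,2} | prev {} | push {5}
  [8] u=0 | in {0,1,2,3} | out {0,1,2} | ==
  [9] u=2 | in {0,1,2,3} | out {0,1,2,3} | ==
  [10] u=1 | in {0,1,2,3} | out {0,1,2,3} | ==
  [11] u=5 | in {0,1,2,3} | out {1,2,3} | ==

Converged values:
  [0] {0,1,2}
  [1] {0,1,2,3}
  [2] {0,1,2,3}
  [3] {0,1,3}
  [4] {0,1,2,3}
  [5] {1,2,3}
  [6] {0,2}

{0,1,2,3}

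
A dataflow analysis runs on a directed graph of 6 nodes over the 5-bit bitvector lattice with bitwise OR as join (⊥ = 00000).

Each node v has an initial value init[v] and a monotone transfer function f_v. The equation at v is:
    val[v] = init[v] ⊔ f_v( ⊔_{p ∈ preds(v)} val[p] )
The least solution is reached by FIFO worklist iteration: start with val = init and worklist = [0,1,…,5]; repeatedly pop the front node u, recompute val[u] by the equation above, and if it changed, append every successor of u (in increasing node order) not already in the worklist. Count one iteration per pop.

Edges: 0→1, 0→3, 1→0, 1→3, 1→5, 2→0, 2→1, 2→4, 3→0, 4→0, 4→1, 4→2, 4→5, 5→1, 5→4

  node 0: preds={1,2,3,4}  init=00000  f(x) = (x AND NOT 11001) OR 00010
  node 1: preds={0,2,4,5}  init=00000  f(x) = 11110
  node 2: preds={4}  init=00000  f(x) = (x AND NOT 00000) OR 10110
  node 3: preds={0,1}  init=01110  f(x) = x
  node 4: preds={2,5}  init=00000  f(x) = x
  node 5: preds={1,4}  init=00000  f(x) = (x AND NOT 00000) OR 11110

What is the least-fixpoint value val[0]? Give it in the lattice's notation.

00110

Trace (17 dequeues):
  [1] u=0 | in 01110 | out 00110 | prev 00000 | push {}
  [2] u=1 | in 00110 | out 11110 | prev 00000 | push {0}
  [3] u=2 | in 00000 | out 10110 | prev 00000 | push {1}
  [4] u=3 | in 11110 | out 11110 | prev 01110 | push {}
  [5] u=4 | in 10110 | out 10110 | prev 00000 | push {2}
  [6] u=5 | in 11110 | out 11110 | prev 00000 | push {4}
  [7] u=0 | in 11110 | out 00110 | ==
  [8] u=1 | in 11110 | out 11110 | ==
  [9] u=2 | in 10110 | out 10110 | ==
  [10] u=4 | in 11110 | out 11110 | prev 10110 | push {0,1,2,5}
  [11] u=0 | in 11110 | out 00110 | ==
  [12] u=1 | in 11110 | out 11110 | ==
  [13] u=2 | in 11110 | out 11110 | prev 10110 | push {0,1,4}
  [14] u=5 | in 11110 | out 11110 | ==
  [15] u=0 | in 11110 | out 00110 | ==
  [16] u=1 | in 11110 | out 11110 | ==
  [17] u=4 | in 11110 | out 11110 | ==

Converged values:
  [0] 00110
  [1] 11110
  [2] 11110
  [3] 11110
  [4] 11110
  [5] 11110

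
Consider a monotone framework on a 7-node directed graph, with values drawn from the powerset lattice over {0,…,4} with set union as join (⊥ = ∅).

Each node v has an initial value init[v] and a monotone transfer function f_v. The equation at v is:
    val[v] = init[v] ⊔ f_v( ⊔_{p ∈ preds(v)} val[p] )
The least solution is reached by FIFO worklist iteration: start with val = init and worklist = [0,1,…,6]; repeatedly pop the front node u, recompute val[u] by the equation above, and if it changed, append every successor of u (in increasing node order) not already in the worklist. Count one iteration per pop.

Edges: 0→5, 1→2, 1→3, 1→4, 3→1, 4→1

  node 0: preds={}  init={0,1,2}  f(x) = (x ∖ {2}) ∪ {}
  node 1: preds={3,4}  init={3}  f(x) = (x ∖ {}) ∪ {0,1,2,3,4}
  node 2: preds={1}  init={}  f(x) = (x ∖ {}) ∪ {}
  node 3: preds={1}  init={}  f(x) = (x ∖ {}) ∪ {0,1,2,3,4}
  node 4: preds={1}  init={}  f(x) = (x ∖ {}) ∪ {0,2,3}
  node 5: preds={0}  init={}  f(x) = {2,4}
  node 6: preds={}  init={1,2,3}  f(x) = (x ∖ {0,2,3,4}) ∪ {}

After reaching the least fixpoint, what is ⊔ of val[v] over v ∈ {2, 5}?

Worklist (8 pops):
  #1 pop 0: in={} → {0,1,2} (no change)
  #2 pop 1: in={} → {0,1,2,3,4} (was {3}); enqueue []
  #3 pop 2: in={0,1,2,3,4} → {0,1,2,3,4} (was {}); enqueue []
  #4 pop 3: in={0,1,2,3,4} → {0,1,2,3,4} (was {}); enqueue [1]
  #5 pop 4: in={0,1,2,3,4} → {0,1,2,3,4} (was {}); enqueue []
  #6 pop 5: in={0,1,2} → {2,4} (was {}); enqueue []
  #7 pop 6: in={} → {1,2,3} (no change)
  #8 pop 1: in={0,1,2,3,4} → {0,1,2,3,4} (no change)

Fixpoint:
  val[0] = {0,1,2}
  val[1] = {0,1,2,3,4}
  val[2] = {0,1,2,3,4}
  val[3] = {0,1,2,3,4}
  val[4] = {0,1,2,3,4}
  val[5] = {2,4}
  val[6] = {1,2,3}

{0,1,2,3,4}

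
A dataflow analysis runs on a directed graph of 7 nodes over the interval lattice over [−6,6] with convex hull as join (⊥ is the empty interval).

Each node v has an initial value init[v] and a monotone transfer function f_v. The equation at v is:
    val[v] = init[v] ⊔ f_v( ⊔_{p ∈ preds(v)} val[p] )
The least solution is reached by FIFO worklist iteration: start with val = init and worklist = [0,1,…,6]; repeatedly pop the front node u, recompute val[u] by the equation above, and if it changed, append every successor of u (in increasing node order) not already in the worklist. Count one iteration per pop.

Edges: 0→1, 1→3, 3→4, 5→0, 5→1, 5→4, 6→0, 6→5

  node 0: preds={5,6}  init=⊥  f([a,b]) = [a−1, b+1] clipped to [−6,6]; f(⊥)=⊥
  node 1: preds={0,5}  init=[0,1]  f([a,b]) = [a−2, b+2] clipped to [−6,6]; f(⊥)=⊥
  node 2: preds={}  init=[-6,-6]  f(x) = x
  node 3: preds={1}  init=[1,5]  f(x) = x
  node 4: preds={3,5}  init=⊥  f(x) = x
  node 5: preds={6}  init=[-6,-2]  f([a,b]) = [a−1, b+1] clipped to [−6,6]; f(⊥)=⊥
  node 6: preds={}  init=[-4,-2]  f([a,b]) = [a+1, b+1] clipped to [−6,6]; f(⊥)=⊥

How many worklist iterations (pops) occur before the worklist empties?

11

Trace (11 dequeues):
  [1] u=0 | in [-6,-2] | out [-6,-1] | prev ⊥ | push {}
  [2] u=1 | in [-6,-1] | out [-6,1] | prev [0,1] | push {}
  [3] u=2 | in ⊥ | out [-6,-6] | ==
  [4] u=3 | in [-6,1] | out [-6,5] | prev [1,5] | push {}
  [5] u=4 | in [-6,5] | out [-6,5] | prev ⊥ | push {}
  [6] u=5 | in [-4,-2] | out [-6,-1] | prev [-6,-2] | push {0,1,4}
  [7] u=6 | in ⊥ | out [-4,-2] | ==
  [8] u=0 | in [-6,-1] | out [-6,0] | prev [-6,-1] | push {}
  [9] u=1 | in [-6,0] | out [-6,2] | prev [-6,1] | push {3}
  [10] u=4 | in [-6,5] | out [-6,5] | ==
  [11] u=3 | in [-6,2] | out [-6,5] | ==

Converged values:
  [0] [-6,0]
  [1] [-6,2]
  [2] [-6,-6]
  [3] [-6,5]
  [4] [-6,5]
  [5] [-6,-1]
  [6] [-4,-2]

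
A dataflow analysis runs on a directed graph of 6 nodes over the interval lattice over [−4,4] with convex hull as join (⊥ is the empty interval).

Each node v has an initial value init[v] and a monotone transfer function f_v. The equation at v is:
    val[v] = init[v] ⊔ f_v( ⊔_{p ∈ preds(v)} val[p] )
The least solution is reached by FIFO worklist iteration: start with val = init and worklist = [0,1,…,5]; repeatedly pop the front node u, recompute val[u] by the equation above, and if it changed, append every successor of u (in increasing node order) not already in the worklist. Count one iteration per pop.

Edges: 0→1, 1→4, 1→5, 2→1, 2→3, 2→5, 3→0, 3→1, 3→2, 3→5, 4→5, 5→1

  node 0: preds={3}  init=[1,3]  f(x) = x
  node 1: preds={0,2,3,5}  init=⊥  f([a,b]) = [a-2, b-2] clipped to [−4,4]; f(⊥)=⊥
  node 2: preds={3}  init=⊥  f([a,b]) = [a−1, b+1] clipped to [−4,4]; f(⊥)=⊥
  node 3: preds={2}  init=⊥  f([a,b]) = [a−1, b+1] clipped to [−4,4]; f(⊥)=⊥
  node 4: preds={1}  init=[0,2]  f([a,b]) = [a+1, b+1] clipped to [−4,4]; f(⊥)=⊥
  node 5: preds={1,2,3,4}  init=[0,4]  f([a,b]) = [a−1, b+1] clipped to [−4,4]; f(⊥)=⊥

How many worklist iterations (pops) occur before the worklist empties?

10

Iteration log — 10 steps:
  step 1. node 0  ⊔preds=⊥  new=[1,3]  stable
  step 2. node 1  ⊔preds=[0,4]  new=[-2,2]  old=⊥  +wl: 
  step 3. node 2  ⊔preds=⊥  new=⊥  stable
  step 4. node 3  ⊔preds=⊥  new=⊥  stable
  step 5. node 4  ⊔preds=[-2,2]  new=[-1,3]  old=[0,2]  +wl: 
  step 6. node 5  ⊔preds=[-2,3]  new=[-3,4]  old=[0,4]  +wl: 1
  step 7. node 1  ⊔preds=[-3,4]  new=[-4,2]  old=[-2,2]  +wl: 4,5
  step 8. node 4  ⊔preds=[-4,2]  new=[-3,3]  old=[-1,3]  +wl: 
  step 9. node 5  ⊔preds=[-4,3]  new=[-4,4]  old=[-3,4]  +wl: 1
  step 10. node 1  ⊔preds=[-4,4]  new=[-4,2]  stable

Least fixpoint reached:
  node 0: [1,3]
  node 1: [-4,2]
  node 2: ⊥
  node 3: ⊥
  node 4: [-3,3]
  node 5: [-4,4]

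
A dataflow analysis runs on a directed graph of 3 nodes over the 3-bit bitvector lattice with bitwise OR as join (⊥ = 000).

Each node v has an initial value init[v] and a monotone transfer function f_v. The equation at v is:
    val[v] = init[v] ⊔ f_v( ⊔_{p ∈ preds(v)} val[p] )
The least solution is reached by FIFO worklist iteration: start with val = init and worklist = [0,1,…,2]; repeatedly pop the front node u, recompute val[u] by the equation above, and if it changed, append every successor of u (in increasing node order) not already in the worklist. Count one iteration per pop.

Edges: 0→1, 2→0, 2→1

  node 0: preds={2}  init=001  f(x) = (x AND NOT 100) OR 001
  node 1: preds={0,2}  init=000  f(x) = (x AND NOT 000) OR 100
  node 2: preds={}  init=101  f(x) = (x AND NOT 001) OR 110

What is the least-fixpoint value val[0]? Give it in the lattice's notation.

Worklist (5 pops):
  #1 pop 0: in=101 → 001 (no change)
  #2 pop 1: in=101 → 101 (was 000); enqueue []
  #3 pop 2: in=000 → 111 (was 101); enqueue [0,1]
  #4 pop 0: in=111 → 011 (was 001); enqueue []
  #5 pop 1: in=111 → 111 (was 101); enqueue []

Fixpoint:
  val[0] = 011
  val[1] = 111
  val[2] = 111

011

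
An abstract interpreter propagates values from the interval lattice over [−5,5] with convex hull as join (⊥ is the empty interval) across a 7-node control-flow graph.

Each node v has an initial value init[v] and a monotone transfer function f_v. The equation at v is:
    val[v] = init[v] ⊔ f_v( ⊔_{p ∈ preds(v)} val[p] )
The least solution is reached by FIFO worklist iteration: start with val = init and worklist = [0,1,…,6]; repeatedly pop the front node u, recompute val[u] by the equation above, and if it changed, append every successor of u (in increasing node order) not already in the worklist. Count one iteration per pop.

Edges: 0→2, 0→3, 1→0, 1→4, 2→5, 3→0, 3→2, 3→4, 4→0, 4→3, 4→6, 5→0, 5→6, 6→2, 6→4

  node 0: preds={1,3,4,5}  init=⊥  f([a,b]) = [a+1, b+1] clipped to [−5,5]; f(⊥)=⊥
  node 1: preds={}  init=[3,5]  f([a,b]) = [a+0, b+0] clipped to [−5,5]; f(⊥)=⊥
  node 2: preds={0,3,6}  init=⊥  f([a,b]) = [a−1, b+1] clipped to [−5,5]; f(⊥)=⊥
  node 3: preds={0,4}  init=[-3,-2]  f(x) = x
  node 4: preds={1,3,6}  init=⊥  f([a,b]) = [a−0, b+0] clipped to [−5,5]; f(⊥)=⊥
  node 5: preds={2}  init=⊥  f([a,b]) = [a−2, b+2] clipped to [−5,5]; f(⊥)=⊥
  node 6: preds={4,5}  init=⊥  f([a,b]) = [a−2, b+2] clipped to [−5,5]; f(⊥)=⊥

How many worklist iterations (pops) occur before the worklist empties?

Worklist (19 pops):
  #1 pop 0: in=[-3,5] → [-2,5] (was ⊥); enqueue []
  #2 pop 1: in=⊥ → [3,5] (no change)
  #3 pop 2: in=[-3,5] → [-4,5] (was ⊥); enqueue []
  #4 pop 3: in=[-2,5] → [-3,5] (was [-3,-2]); enqueue [0,2]
  #5 pop 4: in=[-3,5] → [-3,5] (was ⊥); enqueue [3]
  #6 pop 5: in=[-4,5] → [-5,5] (was ⊥); enqueue []
  #7 pop 6: in=[-5,5] → [-5,5] (was ⊥); enqueue [4]
  #8 pop 0: in=[-5,5] → [-4,5] (was [-2,5]); enqueue []
  #9 pop 2: in=[-5,5] → [-5,5] (was [-4,5]); enqueue [5]
  #10 pop 3: in=[-4,5] → [-4,5] (was [-3,5]); enqueue [0,2]
  #11 pop 4: in=[-5,5] → [-5,5] (was [-3,5]); enqueue [3,6]
  #12 pop 5: in=[-5,5] → [-5,5] (no change)
  #13 pop 0: in=[-5,5] → [-4,5] (no change)
  #14 pop 2: in=[-5,5] → [-5,5] (no change)
  #15 pop 3: in=[-5,5] → [-5,5] (was [-4,5]); enqueue [0,2,4]
  #16 pop 6: in=[-5,5] → [-5,5] (no change)
  #17 pop 0: in=[-5,5] → [-4,5] (no change)
  #18 pop 2: in=[-5,5] → [-5,5] (no change)
  #19 pop 4: in=[-5,5] → [-5,5] (no change)

Fixpoint:
  val[0] = [-4,5]
  val[1] = [3,5]
  val[2] = [-5,5]
  val[3] = [-5,5]
  val[4] = [-5,5]
  val[5] = [-5,5]
  val[6] = [-5,5]

19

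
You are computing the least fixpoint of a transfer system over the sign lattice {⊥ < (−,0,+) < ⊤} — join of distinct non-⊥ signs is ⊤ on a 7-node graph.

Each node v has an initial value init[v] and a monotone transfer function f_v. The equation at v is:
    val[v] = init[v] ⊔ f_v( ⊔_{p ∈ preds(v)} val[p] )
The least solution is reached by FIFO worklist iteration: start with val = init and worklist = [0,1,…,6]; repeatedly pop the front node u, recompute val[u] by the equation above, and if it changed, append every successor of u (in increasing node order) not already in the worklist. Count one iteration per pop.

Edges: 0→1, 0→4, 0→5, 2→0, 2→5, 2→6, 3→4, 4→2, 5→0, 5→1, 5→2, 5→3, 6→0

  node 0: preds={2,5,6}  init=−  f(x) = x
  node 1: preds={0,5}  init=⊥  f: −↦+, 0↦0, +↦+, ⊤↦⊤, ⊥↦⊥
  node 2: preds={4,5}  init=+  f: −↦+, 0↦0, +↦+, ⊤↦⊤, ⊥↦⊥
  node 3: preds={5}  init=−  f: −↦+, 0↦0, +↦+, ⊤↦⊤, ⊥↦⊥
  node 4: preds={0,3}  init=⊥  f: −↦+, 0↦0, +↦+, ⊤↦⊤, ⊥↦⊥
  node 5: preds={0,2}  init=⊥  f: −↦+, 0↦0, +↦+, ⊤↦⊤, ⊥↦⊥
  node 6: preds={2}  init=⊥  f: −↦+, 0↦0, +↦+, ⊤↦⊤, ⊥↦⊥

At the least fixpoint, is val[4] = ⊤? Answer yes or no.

yes

Trace (15 dequeues):
  [1] u=0 | in + | out ⊤ | prev − | push {}
  [2] u=1 | in ⊤ | out ⊤ | prev ⊥ | push {}
  [3] u=2 | in ⊥ | out + | ==
  [4] u=3 | in ⊥ | out − | ==
  [5] u=4 | in ⊤ | out ⊤ | prev ⊥ | push {2}
  [6] u=5 | in ⊤ | out ⊤ | prev ⊥ | push {0,1,3}
  [7] u=6 | in + | out + | prev ⊥ | push {}
  [8] u=2 | in ⊤ | out ⊤ | prev + | push {5,6}
  [9] u=0 | in ⊤ | out ⊤ | ==
  [10] u=1 | in ⊤ | out ⊤ | ==
  [11] u=3 | in ⊤ | out ⊤ | prev − | push {4}
  [12] u=5 | in ⊤ | out ⊤ | ==
  [13] u=6 | in ⊤ | out ⊤ | prev + | push {0}
  [14] u=4 | in ⊤ | out ⊤ | ==
  [15] u=0 | in ⊤ | out ⊤ | ==

Converged values:
  [0] ⊤
  [1] ⊤
  [2] ⊤
  [3] ⊤
  [4] ⊤
  [5] ⊤
  [6] ⊤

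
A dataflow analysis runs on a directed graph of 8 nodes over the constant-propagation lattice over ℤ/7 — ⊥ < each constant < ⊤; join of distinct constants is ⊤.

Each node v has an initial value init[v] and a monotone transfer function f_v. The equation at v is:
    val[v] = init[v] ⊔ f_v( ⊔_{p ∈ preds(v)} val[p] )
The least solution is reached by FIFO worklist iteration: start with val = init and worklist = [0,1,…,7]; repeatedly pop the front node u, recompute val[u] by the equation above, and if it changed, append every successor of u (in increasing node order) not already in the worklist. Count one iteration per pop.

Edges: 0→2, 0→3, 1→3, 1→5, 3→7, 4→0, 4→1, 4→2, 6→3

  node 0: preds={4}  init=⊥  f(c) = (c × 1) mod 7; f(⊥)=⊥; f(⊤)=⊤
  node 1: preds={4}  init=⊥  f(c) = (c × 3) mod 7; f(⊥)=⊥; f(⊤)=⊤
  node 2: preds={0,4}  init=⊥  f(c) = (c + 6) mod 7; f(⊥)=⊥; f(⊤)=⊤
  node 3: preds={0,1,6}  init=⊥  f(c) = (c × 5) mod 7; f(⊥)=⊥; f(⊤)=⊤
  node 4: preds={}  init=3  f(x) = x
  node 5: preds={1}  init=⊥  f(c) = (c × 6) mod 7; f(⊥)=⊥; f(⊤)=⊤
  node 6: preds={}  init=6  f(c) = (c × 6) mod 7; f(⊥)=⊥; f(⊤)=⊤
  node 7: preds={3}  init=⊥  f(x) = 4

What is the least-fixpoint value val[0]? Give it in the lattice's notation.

Trace (8 dequeues):
  [1] u=0 | in 3 | out 3 | prev ⊥ | push {}
  [2] u=1 | in 3 | out 2 | prev ⊥ | push {}
  [3] u=2 | in 3 | out 2 | prev ⊥ | push {}
  [4] u=3 | in ⊤ | out ⊤ | prev ⊥ | push {}
  [5] u=4 | in ⊥ | out 3 | ==
  [6] u=5 | in 2 | out 5 | prev ⊥ | push {}
  [7] u=6 | in ⊥ | out 6 | ==
  [8] u=7 | in ⊤ | out 4 | prev ⊥ | push {}

Converged values:
  [0] 3
  [1] 2
  [2] 2
  [3] ⊤
  [4] 3
  [5] 5
  [6] 6
  [7] 4

3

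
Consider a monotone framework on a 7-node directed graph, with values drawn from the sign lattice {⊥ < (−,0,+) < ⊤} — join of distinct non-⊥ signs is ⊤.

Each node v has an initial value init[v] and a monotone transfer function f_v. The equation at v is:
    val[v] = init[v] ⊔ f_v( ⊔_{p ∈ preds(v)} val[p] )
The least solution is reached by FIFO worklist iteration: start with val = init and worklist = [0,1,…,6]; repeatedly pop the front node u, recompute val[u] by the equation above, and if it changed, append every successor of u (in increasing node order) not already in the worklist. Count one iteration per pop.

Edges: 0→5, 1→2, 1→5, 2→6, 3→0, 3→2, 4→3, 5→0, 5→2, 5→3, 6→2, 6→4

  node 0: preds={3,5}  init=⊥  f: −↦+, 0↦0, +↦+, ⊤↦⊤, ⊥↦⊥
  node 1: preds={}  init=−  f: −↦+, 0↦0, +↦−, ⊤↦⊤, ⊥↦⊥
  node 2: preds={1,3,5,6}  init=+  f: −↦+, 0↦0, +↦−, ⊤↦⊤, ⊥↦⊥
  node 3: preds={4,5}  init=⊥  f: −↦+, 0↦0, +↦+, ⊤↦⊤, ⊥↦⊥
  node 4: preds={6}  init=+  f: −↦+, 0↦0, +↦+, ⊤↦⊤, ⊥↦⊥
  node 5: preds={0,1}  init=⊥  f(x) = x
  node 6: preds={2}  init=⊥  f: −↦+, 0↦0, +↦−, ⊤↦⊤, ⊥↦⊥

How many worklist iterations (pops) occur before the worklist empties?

18

Worklist (18 pops):
  #1 pop 0: in=⊥ → ⊥ (no change)
  #2 pop 1: in=⊥ → − (no change)
  #3 pop 2: in=− → + (no change)
  #4 pop 3: in=+ → + (was ⊥); enqueue [0,2]
  #5 pop 4: in=⊥ → + (no change)
  #6 pop 5: in=− → − (was ⊥); enqueue [3]
  #7 pop 6: in=+ → − (was ⊥); enqueue [4]
  #8 pop 0: in=⊤ → ⊤ (was ⊥); enqueue [5]
  #9 pop 2: in=⊤ → ⊤ (was +); enqueue [6]
  #10 pop 3: in=⊤ → ⊤ (was +); enqueue [0,2]
  #11 pop 4: in=− → + (no change)
  #12 pop 5: in=⊤ → ⊤ (was −); enqueue [3]
  #13 pop 6: in=⊤ → ⊤ (was −); enqueue [4]
  #14 pop 0: in=⊤ → ⊤ (no change)
  #15 pop 2: in=⊤ → ⊤ (no change)
  #16 pop 3: in=⊤ → ⊤ (no change)
  #17 pop 4: in=⊤ → ⊤ (was +); enqueue [3]
  #18 pop 3: in=⊤ → ⊤ (no change)

Fixpoint:
  val[0] = ⊤
  val[1] = −
  val[2] = ⊤
  val[3] = ⊤
  val[4] = ⊤
  val[5] = ⊤
  val[6] = ⊤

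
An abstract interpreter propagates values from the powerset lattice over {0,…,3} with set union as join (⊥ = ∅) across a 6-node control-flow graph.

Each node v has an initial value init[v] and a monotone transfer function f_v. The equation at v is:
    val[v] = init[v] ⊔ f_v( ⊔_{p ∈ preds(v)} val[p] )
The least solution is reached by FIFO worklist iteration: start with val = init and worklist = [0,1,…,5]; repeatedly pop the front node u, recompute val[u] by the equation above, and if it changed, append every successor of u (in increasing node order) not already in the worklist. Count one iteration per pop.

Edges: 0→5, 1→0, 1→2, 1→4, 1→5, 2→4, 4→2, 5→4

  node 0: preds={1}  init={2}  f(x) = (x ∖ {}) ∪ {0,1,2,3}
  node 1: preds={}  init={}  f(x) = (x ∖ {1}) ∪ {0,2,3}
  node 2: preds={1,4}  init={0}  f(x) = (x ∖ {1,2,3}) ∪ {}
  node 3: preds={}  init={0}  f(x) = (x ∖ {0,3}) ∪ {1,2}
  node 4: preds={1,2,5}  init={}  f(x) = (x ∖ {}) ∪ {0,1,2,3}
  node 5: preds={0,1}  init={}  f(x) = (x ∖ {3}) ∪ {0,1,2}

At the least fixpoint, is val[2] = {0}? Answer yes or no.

yes

Iteration log — 9 steps:
  step 1. node 0  ⊔preds={}  new={0,1,2,3}  old={2}  +wl: 
  step 2. node 1  ⊔preds={}  new={0,2,3}  old={}  +wl: 0
  step 3. node 2  ⊔preds={0,2,3}  new={0}  stable
  step 4. node 3  ⊔preds={}  new={0,1,2}  old={0}  +wl: 
  step 5. node 4  ⊔preds={0,2,3}  new={0,1,2,3}  old={}  +wl: 2
  step 6. node 5  ⊔preds={0,1,2,3}  new={0,1,2}  old={}  +wl: 4
  step 7. node 0  ⊔preds={0,2,3}  new={0,1,2,3}  stable
  step 8. node 2  ⊔preds={0,1,2,3}  new={0}  stable
  step 9. node 4  ⊔preds={0,1,2,3}  new={0,1,2,3}  stable

Least fixpoint reached:
  node 0: {0,1,2,3}
  node 1: {0,2,3}
  node 2: {0}
  node 3: {0,1,2}
  node 4: {0,1,2,3}
  node 5: {0,1,2}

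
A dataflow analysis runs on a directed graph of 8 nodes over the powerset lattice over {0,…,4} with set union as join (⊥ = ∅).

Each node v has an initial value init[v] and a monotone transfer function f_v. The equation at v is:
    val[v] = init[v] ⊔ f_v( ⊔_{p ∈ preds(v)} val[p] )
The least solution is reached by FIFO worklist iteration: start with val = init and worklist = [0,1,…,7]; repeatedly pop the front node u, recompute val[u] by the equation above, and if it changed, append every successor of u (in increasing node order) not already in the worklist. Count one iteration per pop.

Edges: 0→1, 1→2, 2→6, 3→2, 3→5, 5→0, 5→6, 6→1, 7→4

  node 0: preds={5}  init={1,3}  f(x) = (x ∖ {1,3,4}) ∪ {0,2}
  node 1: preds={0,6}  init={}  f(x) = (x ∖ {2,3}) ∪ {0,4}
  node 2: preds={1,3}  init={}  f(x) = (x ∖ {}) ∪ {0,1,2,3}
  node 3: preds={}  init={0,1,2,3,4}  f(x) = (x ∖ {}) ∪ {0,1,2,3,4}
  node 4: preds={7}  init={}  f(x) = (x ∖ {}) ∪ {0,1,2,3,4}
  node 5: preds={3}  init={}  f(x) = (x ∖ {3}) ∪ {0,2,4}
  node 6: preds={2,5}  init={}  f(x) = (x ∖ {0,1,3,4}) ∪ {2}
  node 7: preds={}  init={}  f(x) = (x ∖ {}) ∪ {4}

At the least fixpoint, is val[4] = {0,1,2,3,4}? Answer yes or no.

yes

Iteration log — 11 steps:
  step 1. node 0  ⊔preds={}  new={0,1,2,3}  old={1,3}  +wl: 
  step 2. node 1  ⊔preds={0,1,2,3}  new={0,1,4}  old={}  +wl: 
  step 3. node 2  ⊔preds={0,1,2,3,4}  new={0,1,2,3,4}  old={}  +wl: 
  step 4. node 3  ⊔preds={}  new={0,1,2,3,4}  stable
  step 5. node 4  ⊔preds={}  new={0,1,2,3,4}  old={}  +wl: 
  step 6. node 5  ⊔preds={0,1,2,3,4}  new={0,1,2,4}  old={}  +wl: 0
  step 7. node 6  ⊔preds={0,1,2,3,4}  new={2}  old={}  +wl: 1
  step 8. node 7  ⊔preds={}  new={4}  old={}  +wl: 4
  step 9. node 0  ⊔preds={0,1,2,4}  new={0,1,2,3}  stable
  step 10. node 1  ⊔preds={0,1,2,3}  new={0,1,4}  stable
  step 11. node 4  ⊔preds={4}  new={0,1,2,3,4}  stable

Least fixpoint reached:
  node 0: {0,1,2,3}
  node 1: {0,1,4}
  node 2: {0,1,2,3,4}
  node 3: {0,1,2,3,4}
  node 4: {0,1,2,3,4}
  node 5: {0,1,2,4}
  node 6: {2}
  node 7: {4}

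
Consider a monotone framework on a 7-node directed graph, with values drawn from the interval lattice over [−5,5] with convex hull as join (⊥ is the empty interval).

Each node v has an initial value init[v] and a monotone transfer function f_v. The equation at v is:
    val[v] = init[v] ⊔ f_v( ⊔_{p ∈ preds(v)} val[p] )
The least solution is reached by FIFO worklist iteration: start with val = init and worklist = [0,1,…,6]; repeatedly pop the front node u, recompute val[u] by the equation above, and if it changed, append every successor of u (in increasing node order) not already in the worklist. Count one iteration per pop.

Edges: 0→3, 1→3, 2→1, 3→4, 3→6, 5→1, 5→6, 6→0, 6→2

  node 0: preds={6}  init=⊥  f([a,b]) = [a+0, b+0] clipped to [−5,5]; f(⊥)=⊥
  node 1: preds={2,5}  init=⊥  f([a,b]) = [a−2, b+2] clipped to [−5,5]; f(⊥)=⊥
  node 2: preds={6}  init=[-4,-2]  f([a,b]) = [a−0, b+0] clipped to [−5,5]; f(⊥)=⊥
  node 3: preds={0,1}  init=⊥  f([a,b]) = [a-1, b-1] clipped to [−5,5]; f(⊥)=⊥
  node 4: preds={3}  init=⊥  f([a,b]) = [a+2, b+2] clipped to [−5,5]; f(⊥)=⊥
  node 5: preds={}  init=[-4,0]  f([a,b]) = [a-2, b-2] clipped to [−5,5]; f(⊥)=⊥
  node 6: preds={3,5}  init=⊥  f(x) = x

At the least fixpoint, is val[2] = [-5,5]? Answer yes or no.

no

Worklist (32 pops):
  #1 pop 0: in=⊥ → ⊥ (no change)
  #2 pop 1: in=[-4,0] → [-5,2] (was ⊥); enqueue []
  #3 pop 2: in=⊥ → [-4,-2] (no change)
  #4 pop 3: in=[-5,2] → [-5,1] (was ⊥); enqueue []
  #5 pop 4: in=[-5,1] → [-3,3] (was ⊥); enqueue []
  #6 pop 5: in=⊥ → [-4,0] (no change)
  #7 pop 6: in=[-5,1] → [-5,1] (was ⊥); enqueue [0,2]
  #8 pop 0: in=[-5,1] → [-5,1] (was ⊥); enqueue [3]
  #9 pop 2: in=[-5,1] → [-5,1] (was [-4,-2]); enqueue [1]
  #10 pop 3: in=[-5,2] → [-5,1] (no change)
  #11 pop 1: in=[-5,1] → [-5,3] (was [-5,2]); enqueue [3]
  #12 pop 3: in=[-5,3] → [-5,2] (was [-5,1]); enqueue [4,6]
  #13 pop 4: in=[-5,2] → [-3,4] (was [-3,3]); enqueue []
  #14 pop 6: in=[-5,2] → [-5,2] (was [-5,1]); enqueue [0,2]
  #15 pop 0: in=[-5,2] → [-5,2] (was [-5,1]); enqueue [3]
  #16 pop 2: in=[-5,2] → [-5,2] (was [-5,1]); enqueue [1]
  #17 pop 3: in=[-5,3] → [-5,2] (no change)
  #18 pop 1: in=[-5,2] → [-5,4] (was [-5,3]); enqueue [3]
  #19 pop 3: in=[-5,4] → [-5,3] (was [-5,2]); enqueue [4,6]
  #20 pop 4: in=[-5,3] → [-3,5] (was [-3,4]); enqueue []
  #21 pop 6: in=[-5,3] → [-5,3] (was [-5,2]); enqueue [0,2]
  #22 pop 0: in=[-5,3] → [-5,3] (was [-5,2]); enqueue [3]
  #23 pop 2: in=[-5,3] → [-5,3] (was [-5,2]); enqueue [1]
  #24 pop 3: in=[-5,4] → [-5,3] (no change)
  #25 pop 1: in=[-5,3] → [-5,5] (was [-5,4]); enqueue [3]
  #26 pop 3: in=[-5,5] → [-5,4] (was [-5,3]); enqueue [4,6]
  #27 pop 4: in=[-5,4] → [-3,5] (no change)
  #28 pop 6: in=[-5,4] → [-5,4] (was [-5,3]); enqueue [0,2]
  #29 pop 0: in=[-5,4] → [-5,4] (was [-5,3]); enqueue [3]
  #30 pop 2: in=[-5,4] → [-5,4] (was [-5,3]); enqueue [1]
  #31 pop 3: in=[-5,5] → [-5,4] (no change)
  #32 pop 1: in=[-5,4] → [-5,5] (no change)

Fixpoint:
  val[0] = [-5,4]
  val[1] = [-5,5]
  val[2] = [-5,4]
  val[3] = [-5,4]
  val[4] = [-3,5]
  val[5] = [-4,0]
  val[6] = [-5,4]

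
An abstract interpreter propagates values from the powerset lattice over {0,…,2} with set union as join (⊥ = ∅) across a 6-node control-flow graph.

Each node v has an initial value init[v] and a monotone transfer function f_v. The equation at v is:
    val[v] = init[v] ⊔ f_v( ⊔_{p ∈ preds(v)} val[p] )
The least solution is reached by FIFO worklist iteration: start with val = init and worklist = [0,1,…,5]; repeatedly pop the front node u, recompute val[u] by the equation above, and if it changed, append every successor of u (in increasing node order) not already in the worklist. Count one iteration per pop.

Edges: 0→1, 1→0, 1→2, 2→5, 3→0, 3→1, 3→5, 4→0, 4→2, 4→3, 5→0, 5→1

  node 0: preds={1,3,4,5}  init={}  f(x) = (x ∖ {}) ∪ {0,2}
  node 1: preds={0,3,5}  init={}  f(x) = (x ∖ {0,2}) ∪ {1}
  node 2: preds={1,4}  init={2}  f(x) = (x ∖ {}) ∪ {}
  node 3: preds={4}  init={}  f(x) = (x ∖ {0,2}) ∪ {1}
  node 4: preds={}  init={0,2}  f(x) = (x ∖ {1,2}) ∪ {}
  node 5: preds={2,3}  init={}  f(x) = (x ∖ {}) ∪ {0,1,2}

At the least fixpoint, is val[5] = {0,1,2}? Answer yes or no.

yes

Worklist (8 pops):
  #1 pop 0: in={0,2} → {0,2} (was {}); enqueue []
  #2 pop 1: in={0,2} → {1} (was {}); enqueue [0]
  #3 pop 2: in={0,1,2} → {0,1,2} (was {2}); enqueue []
  #4 pop 3: in={0,2} → {1} (was {}); enqueue [1]
  #5 pop 4: in={} → {0,2} (no change)
  #6 pop 5: in={0,1,2} → {0,1,2} (was {}); enqueue []
  #7 pop 0: in={0,1,2} → {0,1,2} (was {0,2}); enqueue []
  #8 pop 1: in={0,1,2} → {1} (no change)

Fixpoint:
  val[0] = {0,1,2}
  val[1] = {1}
  val[2] = {0,1,2}
  val[3] = {1}
  val[4] = {0,2}
  val[5] = {0,1,2}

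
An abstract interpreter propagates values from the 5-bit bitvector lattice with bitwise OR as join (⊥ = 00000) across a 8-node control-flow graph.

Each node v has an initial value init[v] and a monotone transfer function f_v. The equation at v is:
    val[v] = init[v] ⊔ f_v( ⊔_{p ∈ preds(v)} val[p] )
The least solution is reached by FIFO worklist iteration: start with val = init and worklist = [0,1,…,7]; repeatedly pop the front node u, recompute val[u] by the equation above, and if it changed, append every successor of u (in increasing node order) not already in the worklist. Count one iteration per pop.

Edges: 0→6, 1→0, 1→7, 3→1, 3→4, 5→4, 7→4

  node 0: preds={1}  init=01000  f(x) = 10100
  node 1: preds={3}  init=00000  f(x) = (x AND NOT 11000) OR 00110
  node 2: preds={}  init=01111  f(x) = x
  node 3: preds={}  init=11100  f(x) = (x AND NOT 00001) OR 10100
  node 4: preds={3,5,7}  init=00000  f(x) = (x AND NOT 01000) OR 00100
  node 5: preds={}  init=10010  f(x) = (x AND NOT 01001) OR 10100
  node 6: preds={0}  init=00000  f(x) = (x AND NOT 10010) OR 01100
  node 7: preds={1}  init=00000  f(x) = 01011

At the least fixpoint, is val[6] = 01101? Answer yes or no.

Iteration log — 10 steps:
  step 1. node 0  ⊔preds=00000  new=11100  old=01000  +wl: 
  step 2. node 1  ⊔preds=11100  new=00110  old=00000  +wl: 0
  step 3. node 2  ⊔preds=00000  new=01111  stable
  step 4. node 3  ⊔preds=00000  new=11100  stable
  step 5. node 4  ⊔preds=11110  new=10110  old=00000  +wl: 
  step 6. node 5  ⊔preds=00000  new=10110  old=10010  +wl: 4
  step 7. node 6  ⊔preds=11100  new=01100  old=00000  +wl: 
  step 8. node 7  ⊔preds=00110  new=01011  old=00000  +wl: 
  step 9. node 0  ⊔preds=00110  new=11100  stable
  step 10. node 4  ⊔preds=11111  new=10111  old=10110  +wl: 

Least fixpoint reached:
  node 0: 11100
  node 1: 00110
  node 2: 01111
  node 3: 11100
  node 4: 10111
  node 5: 10110
  node 6: 01100
  node 7: 01011

no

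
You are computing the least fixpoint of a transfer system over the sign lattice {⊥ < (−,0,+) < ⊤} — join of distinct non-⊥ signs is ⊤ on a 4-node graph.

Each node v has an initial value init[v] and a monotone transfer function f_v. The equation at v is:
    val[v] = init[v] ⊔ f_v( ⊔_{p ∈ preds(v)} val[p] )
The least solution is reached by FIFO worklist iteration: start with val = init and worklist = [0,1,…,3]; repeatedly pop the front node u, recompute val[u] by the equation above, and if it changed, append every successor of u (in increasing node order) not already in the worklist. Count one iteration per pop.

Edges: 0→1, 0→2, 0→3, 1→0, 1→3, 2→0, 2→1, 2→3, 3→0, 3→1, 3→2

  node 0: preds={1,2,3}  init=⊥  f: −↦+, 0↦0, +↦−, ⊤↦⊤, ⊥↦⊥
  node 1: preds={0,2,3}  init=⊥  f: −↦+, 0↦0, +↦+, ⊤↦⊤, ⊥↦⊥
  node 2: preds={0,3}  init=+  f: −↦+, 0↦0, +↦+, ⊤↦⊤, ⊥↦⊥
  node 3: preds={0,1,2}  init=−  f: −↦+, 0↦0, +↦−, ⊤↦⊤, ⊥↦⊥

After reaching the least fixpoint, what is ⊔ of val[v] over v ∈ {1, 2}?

⊤

Worklist (7 pops):
  #1 pop 0: in=⊤ → ⊤ (was ⊥); enqueue []
  #2 pop 1: in=⊤ → ⊤ (was ⊥); enqueue [0]
  #3 pop 2: in=⊤ → ⊤ (was +); enqueue [1]
  #4 pop 3: in=⊤ → ⊤ (was −); enqueue [2]
  #5 pop 0: in=⊤ → ⊤ (no change)
  #6 pop 1: in=⊤ → ⊤ (no change)
  #7 pop 2: in=⊤ → ⊤ (no change)

Fixpoint:
  val[0] = ⊤
  val[1] = ⊤
  val[2] = ⊤
  val[3] = ⊤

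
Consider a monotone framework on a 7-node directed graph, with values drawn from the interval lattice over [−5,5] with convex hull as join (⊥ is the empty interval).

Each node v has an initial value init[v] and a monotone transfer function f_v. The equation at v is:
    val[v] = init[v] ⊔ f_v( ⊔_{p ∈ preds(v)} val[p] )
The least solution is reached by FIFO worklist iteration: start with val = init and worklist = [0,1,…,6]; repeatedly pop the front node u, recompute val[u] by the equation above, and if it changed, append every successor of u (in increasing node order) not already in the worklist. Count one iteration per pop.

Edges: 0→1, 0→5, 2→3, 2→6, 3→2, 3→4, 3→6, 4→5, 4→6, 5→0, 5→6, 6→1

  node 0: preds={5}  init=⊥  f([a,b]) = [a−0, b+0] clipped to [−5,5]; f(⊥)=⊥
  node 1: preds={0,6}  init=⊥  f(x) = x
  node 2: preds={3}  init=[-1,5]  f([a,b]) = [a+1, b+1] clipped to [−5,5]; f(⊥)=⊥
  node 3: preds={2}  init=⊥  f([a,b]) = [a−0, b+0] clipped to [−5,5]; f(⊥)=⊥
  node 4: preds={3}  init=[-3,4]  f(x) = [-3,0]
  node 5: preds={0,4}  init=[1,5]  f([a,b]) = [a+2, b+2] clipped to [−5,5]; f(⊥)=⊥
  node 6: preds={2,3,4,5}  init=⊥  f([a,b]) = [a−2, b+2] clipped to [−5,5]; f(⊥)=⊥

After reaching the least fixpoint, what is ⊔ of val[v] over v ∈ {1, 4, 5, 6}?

[-5,5]

Trace (11 dequeues):
  [1] u=0 | in [1,5] | out [1,5] | prev ⊥ | push {}
  [2] u=1 | in [1,5] | out [1,5] | prev ⊥ | push {}
  [3] u=2 | in ⊥ | out [-1,5] | ==
  [4] u=3 | in [-1,5] | out [-1,5] | prev ⊥ | push {2}
  [5] u=4 | in [-1,5] | out [-3,4] | ==
  [6] u=5 | in [-3,5] | out [-1,5] | prev [1,5] | push {0}
  [7] u=6 | in [-3,5] | out [-5,5] | prev ⊥ | push {1}
  [8] u=2 | in [-1,5] | out [-1,5] | ==
  [9] u=0 | in [-1,5] | out [-1,5] | prev [1,5] | push {5}
  [10] u=1 | in [-5,5] | out [-5,5] | prev [1,5] | push {}
  [11] u=5 | in [-3,5] | out [-1,5] | ==

Converged values:
  [0] [-1,5]
  [1] [-5,5]
  [2] [-1,5]
  [3] [-1,5]
  [4] [-3,4]
  [5] [-1,5]
  [6] [-5,5]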